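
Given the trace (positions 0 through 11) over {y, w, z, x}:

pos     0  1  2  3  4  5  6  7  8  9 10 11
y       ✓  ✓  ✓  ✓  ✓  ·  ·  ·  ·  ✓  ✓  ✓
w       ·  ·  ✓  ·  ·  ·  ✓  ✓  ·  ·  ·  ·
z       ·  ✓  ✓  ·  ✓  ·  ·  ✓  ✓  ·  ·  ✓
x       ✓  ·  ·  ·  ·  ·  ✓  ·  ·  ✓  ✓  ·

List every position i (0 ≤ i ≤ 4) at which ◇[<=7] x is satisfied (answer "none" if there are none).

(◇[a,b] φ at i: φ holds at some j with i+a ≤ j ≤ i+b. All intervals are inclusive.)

0, 1, 2, 3, 4

Evaluate at each i in [0,4]:
  i=0: ✓ (witness j=0)
  i=1: ✓ (witness j=6)
  i=2: ✓ (witness j=6)
  i=3: ✓ (witness j=6)
  i=4: ✓ (witness j=6)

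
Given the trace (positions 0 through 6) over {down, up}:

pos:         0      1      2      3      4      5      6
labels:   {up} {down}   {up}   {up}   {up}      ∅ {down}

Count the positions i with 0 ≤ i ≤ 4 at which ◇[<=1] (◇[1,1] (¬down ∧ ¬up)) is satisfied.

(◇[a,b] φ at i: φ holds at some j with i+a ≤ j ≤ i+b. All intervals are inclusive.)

2

Evaluate at each i in [0,4]:
  i=0: ✗ (none in [0,1])
  i=1: ✗ (none in [1,2])
  i=2: ✗ (none in [2,3])
  i=3: ✓ (witness j=4)
  i=4: ✓ (witness j=4)
Positions where it holds: {3, 4} → 2.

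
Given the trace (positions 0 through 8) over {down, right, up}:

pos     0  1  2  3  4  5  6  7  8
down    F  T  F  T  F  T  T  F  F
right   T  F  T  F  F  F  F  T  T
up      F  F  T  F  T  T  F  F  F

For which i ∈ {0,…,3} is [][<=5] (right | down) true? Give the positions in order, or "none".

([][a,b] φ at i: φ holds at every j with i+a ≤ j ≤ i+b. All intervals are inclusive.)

Evaluate at each i in [0,3]:
  i=0: ✗ (fails at j=4)
  i=1: ✗ (fails at j=4)
  i=2: ✗ (fails at j=4)
  i=3: ✗ (fails at j=4)

none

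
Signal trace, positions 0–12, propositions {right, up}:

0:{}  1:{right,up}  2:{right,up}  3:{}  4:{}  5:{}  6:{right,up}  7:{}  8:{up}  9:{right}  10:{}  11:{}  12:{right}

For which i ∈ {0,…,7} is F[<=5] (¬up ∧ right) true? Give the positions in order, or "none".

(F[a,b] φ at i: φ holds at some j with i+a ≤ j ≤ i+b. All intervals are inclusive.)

4, 5, 6, 7

Evaluate at each i in [0,7]:
  i=0: ✗ (none in [0,5])
  i=1: ✗ (none in [1,6])
  i=2: ✗ (none in [2,7])
  i=3: ✗ (none in [3,8])
  i=4: ✓ (witness j=9)
  i=5: ✓ (witness j=9)
  i=6: ✓ (witness j=9)
  i=7: ✓ (witness j=9)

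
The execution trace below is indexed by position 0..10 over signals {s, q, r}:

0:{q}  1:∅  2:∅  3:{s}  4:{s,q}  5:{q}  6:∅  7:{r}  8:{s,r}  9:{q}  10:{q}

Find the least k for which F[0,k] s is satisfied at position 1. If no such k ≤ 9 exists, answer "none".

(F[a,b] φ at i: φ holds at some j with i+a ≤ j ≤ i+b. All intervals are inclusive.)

2

Scan j = 1,2,… for s:
  j=1: fails
  j=2: fails
  j=3: holds
First hit at j=3, so smallest k = 3-1 = 2.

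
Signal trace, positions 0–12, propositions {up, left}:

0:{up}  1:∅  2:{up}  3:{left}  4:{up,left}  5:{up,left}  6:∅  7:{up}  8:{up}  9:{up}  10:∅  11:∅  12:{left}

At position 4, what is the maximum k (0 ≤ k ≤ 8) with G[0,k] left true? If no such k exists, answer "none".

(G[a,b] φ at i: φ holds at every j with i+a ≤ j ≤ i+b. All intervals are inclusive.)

1

left must hold from j=4 onward; find where it first fails.
  j=4: holds
  j=5: holds
  j=6: fails
Holds on [4,5], so largest k = 1.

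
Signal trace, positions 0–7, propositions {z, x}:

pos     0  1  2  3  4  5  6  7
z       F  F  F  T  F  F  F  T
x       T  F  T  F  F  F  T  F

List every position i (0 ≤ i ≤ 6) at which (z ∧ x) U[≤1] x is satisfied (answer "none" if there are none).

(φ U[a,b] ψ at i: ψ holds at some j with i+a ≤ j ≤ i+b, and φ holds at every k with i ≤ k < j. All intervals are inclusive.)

0, 2, 6

Evaluate at each i in [0,6]:
  i=0: ✓ (rhs at j=0)
  i=1: ✗ (lhs fails at k=1 before rhs at j=2)
  i=2: ✓ (rhs at j=2)
  i=3: ✗ (no rhs in [3,4])
  i=4: ✗ (no rhs in [4,5])
  i=5: ✗ (lhs fails at k=5 before rhs at j=6)
  i=6: ✓ (rhs at j=6)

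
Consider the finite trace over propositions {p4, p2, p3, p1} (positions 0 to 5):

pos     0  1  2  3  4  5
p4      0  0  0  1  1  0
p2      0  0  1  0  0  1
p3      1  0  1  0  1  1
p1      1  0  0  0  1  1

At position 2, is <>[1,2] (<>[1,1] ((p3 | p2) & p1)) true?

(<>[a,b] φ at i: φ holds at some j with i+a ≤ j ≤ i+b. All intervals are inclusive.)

Check <>[1,1] ((p3 | p2) & p1) at each j in [3,4]:
  j=3: holds (witness at 4)
  j=4: holds (witness at 5)
Found at j=3 → formula holds.

Holds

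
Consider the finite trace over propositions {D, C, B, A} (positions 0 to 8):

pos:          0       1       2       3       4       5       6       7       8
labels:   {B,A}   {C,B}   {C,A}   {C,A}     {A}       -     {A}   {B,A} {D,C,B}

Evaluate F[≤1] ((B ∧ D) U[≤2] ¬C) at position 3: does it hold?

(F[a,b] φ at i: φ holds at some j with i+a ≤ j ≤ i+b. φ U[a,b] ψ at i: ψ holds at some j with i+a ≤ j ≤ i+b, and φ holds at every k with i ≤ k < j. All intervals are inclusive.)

Check ((B ∧ D) U[≤2] ¬C) at each j in [3,4]:
  j=3: fails
  j=4: holds
Found at j=4 → formula holds.

Yes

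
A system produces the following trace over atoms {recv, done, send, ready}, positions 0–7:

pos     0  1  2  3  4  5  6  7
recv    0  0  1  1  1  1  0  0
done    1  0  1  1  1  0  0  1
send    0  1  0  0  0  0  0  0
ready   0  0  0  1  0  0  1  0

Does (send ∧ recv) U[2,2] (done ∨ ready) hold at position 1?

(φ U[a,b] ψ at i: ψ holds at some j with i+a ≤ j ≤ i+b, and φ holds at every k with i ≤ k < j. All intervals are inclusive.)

Need some j in [3,3] with (done ∨ ready), and (send ∧ recv) at every k in [1,j-1].
  j=3: (done ∨ ready) holds, but (send ∧ recv) fails at k=1 → not this j.
No j in the window works → until fails.

No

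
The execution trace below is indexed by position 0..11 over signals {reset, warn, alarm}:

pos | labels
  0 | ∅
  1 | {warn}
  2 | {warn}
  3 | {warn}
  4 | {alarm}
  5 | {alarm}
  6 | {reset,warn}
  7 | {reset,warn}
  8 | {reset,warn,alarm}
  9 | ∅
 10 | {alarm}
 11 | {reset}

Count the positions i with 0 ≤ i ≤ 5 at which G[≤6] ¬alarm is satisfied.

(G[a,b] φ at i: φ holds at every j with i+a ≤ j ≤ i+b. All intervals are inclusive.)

Evaluate at each i in [0,5]:
  i=0: ✗ (fails at j=4)
  i=1: ✗ (fails at j=4)
  i=2: ✗ (fails at j=4)
  i=3: ✗ (fails at j=4)
  i=4: ✗ (fails at j=4)
  i=5: ✗ (fails at j=5)
Positions where it holds: {} → 0.

0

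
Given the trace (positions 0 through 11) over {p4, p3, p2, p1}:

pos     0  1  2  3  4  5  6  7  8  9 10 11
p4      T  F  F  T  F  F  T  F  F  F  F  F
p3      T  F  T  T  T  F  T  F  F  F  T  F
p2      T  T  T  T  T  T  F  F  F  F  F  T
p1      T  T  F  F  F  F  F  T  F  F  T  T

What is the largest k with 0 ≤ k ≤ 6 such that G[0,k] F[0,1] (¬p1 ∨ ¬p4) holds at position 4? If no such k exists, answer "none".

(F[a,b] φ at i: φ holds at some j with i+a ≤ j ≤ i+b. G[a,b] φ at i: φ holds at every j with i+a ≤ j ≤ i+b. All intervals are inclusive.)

F[0,1] (¬p1 ∨ ¬p4) must hold from j=4 onward; find where it first fails.
  j=4: holds
  j=5: holds
  j=6: holds
  j=7: holds
  j=8: holds
  j=9: holds
  j=10: holds
Holds through j=10; largest k = 6.

6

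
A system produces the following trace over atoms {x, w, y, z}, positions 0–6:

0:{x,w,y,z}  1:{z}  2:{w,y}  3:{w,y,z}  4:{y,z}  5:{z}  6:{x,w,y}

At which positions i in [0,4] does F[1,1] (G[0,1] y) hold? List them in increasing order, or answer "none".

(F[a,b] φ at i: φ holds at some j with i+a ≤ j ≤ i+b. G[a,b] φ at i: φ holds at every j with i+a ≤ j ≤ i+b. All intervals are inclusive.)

Evaluate at each i in [0,4]:
  i=0: ✗ (none in [1,1])
  i=1: ✓ (witness j=2)
  i=2: ✓ (witness j=3)
  i=3: ✗ (none in [4,4])
  i=4: ✗ (none in [5,5])

1, 2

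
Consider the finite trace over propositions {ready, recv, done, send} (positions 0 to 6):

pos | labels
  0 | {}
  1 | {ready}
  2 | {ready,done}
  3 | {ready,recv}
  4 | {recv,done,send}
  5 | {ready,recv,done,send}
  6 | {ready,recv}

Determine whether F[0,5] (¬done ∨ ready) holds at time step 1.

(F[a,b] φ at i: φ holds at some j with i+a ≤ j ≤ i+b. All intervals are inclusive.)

Check (¬done ∨ ready) at each j in [1,6]:
  j=1: true
  j=2: true
  j=3: true
  j=4: false
  j=5: true
  j=6: true
Found at j=1 → formula holds.

Yes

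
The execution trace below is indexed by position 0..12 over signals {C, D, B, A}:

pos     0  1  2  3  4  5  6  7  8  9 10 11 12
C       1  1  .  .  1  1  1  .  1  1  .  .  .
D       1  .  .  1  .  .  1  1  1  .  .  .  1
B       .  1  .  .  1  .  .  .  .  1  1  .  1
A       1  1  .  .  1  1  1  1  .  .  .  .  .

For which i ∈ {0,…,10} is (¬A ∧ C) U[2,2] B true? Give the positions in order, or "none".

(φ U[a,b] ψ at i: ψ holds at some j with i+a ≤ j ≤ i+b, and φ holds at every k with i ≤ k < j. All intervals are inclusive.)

Evaluate at each i in [0,10]:
  i=0: ✗ (no rhs in [2,2])
  i=1: ✗ (no rhs in [3,3])
  i=2: ✗ (lhs fails at k=2 before rhs at j=4)
  i=3: ✗ (no rhs in [5,5])
  i=4: ✗ (no rhs in [6,6])
  i=5: ✗ (no rhs in [7,7])
  i=6: ✗ (no rhs in [8,8])
  i=7: ✗ (lhs fails at k=7 before rhs at j=9)
  i=8: ✓ (rhs at j=10; lhs holds on [8,9])
  i=9: ✗ (no rhs in [11,11])
  i=10: ✗ (lhs fails at k=10 before rhs at j=12)

8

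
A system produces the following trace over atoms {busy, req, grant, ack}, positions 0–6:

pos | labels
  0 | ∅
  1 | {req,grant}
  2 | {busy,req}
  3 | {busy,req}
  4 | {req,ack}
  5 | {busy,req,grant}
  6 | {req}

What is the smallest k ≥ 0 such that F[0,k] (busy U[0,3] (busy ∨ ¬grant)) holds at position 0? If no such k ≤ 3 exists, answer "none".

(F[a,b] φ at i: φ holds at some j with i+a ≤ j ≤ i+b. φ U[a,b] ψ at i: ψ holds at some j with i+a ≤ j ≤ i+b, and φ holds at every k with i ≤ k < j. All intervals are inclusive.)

Scan j = 0,1,… for (busy U[0,3] (busy ∨ ¬grant)):
  j=0: holds
First hit at j=0, so smallest k = 0-0 = 0.

0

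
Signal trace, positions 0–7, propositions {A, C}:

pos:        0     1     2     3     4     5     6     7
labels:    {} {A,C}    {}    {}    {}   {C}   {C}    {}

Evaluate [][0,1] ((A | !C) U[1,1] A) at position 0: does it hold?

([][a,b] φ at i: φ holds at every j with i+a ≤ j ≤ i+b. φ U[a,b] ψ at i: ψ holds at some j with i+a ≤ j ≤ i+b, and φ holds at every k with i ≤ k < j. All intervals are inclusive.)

Check ((A | !C) U[1,1] A) at every j in [0,1]:
  j=0: holds
  j=1: fails
Fails at j=1 → formula fails.

Does not hold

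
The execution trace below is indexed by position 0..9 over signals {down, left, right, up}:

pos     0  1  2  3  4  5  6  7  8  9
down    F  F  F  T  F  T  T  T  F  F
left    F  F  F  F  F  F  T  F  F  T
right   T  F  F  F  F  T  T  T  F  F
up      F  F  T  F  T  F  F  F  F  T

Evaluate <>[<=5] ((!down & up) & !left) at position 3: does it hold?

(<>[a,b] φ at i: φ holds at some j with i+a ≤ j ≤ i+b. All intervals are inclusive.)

Check ((!down & up) & !left) at each j in [3,8]:
  j=3: false
  j=4: true
  j=5: false
  j=6: false
  j=7: false
  j=8: false
Found at j=4 → formula holds.

Holds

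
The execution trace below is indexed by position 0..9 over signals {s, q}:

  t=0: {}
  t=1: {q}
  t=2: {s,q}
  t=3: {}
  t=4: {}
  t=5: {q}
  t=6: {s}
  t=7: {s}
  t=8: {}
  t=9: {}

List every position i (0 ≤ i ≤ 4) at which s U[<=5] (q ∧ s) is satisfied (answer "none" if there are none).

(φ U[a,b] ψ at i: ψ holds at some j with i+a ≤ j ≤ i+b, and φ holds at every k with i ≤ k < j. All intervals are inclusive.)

2

Evaluate at each i in [0,4]:
  i=0: ✗ (lhs fails at k=0 before rhs at j=2)
  i=1: ✗ (lhs fails at k=1 before rhs at j=2)
  i=2: ✓ (rhs at j=2)
  i=3: ✗ (no rhs in [3,8])
  i=4: ✗ (no rhs in [4,9])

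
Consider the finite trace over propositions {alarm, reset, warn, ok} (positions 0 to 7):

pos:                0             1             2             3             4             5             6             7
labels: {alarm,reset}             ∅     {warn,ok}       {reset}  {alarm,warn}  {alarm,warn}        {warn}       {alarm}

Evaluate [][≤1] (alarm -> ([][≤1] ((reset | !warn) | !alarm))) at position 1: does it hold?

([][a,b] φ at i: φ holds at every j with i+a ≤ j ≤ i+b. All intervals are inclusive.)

Check (alarm -> ([][≤1] ((reset | !warn) | !alarm))) at every j in [1,2]:
  j=1: antecedent false → ✓
  j=2: antecedent false → ✓
All positions satisfy it → formula holds.

True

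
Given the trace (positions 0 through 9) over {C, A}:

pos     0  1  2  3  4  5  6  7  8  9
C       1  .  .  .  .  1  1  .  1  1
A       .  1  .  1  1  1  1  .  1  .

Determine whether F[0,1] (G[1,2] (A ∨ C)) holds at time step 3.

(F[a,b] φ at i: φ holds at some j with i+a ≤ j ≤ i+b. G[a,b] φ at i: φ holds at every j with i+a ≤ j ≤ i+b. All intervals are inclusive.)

Check G[1,2] (A ∨ C) at each j in [3,4]:
  j=3: holds on [4,5]
  j=4: holds on [5,6]
Found at j=3 → formula holds.

Holds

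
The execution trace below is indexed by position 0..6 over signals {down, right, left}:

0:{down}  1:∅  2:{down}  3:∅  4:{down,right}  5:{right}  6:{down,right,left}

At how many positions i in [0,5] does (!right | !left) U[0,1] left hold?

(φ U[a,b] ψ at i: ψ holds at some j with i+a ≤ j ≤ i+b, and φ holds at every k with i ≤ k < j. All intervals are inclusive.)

Evaluate at each i in [0,5]:
  i=0: ✗ (no rhs in [0,1])
  i=1: ✗ (no rhs in [1,2])
  i=2: ✗ (no rhs in [2,3])
  i=3: ✗ (no rhs in [3,4])
  i=4: ✗ (no rhs in [4,5])
  i=5: ✓ (rhs at j=6; lhs holds on [5,5])
Positions where it holds: {5} → 1.

1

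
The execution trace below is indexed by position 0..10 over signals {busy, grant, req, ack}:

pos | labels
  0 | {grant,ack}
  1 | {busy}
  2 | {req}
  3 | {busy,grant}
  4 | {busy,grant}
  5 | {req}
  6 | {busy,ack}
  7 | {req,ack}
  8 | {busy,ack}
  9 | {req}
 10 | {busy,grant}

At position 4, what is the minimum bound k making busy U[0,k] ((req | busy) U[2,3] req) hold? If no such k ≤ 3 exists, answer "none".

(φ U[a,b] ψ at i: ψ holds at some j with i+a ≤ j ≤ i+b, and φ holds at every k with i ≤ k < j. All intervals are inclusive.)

0

Need earliest j ≥ 4 with ((req | busy) U[2,3] req), and busy at every k in [4,j-1].
  j=4: rhs holds (empty prefix). k = 0.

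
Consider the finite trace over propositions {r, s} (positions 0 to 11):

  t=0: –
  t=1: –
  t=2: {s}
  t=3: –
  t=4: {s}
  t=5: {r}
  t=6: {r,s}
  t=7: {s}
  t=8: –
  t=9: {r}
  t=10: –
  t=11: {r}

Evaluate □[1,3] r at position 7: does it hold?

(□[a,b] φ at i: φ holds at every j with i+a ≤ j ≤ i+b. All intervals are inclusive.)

False

Check r at every j in [8,10]:
  j=8: false
  j=9: true
  j=10: false
Fails at j=8 → formula fails.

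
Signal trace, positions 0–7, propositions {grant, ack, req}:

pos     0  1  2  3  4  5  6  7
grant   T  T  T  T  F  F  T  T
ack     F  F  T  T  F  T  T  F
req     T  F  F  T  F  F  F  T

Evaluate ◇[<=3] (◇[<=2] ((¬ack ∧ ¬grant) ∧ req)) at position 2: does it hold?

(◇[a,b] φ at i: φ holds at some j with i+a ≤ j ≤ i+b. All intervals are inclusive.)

No

Check ◇[<=2] ((¬ack ∧ ¬grant) ∧ req) at each j in [2,5]:
  j=2: fails (none in [2,4])
  j=3: fails (none in [3,5])
  j=4: fails (none in [4,6])
  j=5: fails (none in [5,7])
No position in the window satisfies it → formula fails.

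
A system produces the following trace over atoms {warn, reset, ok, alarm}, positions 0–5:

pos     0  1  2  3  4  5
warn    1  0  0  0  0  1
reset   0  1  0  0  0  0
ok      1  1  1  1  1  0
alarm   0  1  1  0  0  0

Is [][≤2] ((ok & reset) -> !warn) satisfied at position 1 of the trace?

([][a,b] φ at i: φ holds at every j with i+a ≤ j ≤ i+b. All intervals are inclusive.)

Holds

Check ((ok & reset) -> !warn) at every j in [1,3]:
  j=1: antecedent true; consequent true → ✓
  j=2: antecedent false → ✓
  j=3: antecedent false → ✓
All positions satisfy it → formula holds.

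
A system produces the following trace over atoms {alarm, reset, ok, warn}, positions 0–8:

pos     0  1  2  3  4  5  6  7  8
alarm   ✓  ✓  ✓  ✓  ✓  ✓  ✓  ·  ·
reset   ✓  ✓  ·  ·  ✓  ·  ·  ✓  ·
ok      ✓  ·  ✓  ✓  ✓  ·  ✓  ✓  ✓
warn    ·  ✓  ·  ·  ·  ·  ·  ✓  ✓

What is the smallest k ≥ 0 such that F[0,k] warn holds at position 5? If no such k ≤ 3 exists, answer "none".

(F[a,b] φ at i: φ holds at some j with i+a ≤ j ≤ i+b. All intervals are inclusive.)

Scan j = 5,6,… for warn:
  j=5: fails
  j=6: fails
  j=7: holds
First hit at j=7, so smallest k = 7-5 = 2.

2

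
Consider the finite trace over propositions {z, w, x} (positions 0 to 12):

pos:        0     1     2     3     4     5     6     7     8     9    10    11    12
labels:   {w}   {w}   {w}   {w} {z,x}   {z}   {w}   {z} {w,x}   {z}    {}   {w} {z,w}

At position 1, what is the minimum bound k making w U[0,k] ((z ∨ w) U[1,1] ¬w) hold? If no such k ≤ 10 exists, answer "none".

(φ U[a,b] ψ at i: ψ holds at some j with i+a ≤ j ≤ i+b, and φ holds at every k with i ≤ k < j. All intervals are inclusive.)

Need earliest j ≥ 1 with ((z ∨ w) U[1,1] ¬w), and w at every k in [1,j-1].
  j=1: rhs fails.
  j=2: rhs fails.
  j=3: rhs holds; lhs holds on [1,2]. k = 2.

2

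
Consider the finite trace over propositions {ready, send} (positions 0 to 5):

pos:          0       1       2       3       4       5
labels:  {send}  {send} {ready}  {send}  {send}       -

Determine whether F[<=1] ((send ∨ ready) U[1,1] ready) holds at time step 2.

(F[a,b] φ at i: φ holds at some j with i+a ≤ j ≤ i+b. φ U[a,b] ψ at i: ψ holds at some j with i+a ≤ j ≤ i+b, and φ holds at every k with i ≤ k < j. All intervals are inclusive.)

False

Check ((send ∨ ready) U[1,1] ready) at each j in [2,3]:
  j=2: fails
  j=3: fails
No position in the window satisfies it → formula fails.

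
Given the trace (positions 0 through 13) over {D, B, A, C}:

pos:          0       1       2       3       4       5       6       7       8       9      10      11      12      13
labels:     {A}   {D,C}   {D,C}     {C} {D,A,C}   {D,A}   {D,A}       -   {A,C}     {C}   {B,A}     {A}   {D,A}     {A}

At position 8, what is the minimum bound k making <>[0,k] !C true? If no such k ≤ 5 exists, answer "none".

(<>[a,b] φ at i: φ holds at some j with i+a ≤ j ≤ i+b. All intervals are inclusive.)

2

Scan j = 8,9,… for !C:
  j=8: fails
  j=9: fails
  j=10: holds
First hit at j=10, so smallest k = 10-8 = 2.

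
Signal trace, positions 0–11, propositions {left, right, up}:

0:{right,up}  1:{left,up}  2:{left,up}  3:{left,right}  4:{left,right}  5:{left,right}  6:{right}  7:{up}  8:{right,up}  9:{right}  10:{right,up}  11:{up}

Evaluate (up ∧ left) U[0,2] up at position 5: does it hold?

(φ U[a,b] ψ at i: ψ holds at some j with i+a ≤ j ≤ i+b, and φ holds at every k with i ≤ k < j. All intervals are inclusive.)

Need some j in [5,7] with up, and (up ∧ left) at every k in [5,j-1].
  j=5: up false.
  j=6: up false.
  j=7: up holds, but (up ∧ left) fails at k=5 → not this j.
No j in the window works → until fails.

Does not hold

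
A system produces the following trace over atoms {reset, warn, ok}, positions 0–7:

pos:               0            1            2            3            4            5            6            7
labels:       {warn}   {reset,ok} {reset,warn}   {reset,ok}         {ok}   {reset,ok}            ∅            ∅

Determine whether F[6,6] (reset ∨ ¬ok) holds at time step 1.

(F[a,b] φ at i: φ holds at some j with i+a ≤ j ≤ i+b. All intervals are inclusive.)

True

Check (reset ∨ ¬ok) at each j in [7,7]:
  j=7: true
Found at j=7 → formula holds.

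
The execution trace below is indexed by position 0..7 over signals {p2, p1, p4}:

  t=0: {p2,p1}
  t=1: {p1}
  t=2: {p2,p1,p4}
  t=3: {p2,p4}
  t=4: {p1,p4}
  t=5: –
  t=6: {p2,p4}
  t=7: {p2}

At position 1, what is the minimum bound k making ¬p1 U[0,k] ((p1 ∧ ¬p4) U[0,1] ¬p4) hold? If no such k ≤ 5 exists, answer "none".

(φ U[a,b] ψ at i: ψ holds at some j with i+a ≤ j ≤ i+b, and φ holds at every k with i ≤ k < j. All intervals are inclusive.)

0

Need earliest j ≥ 1 with ((p1 ∧ ¬p4) U[0,1] ¬p4), and ¬p1 at every k in [1,j-1].
  j=1: rhs holds (empty prefix). k = 0.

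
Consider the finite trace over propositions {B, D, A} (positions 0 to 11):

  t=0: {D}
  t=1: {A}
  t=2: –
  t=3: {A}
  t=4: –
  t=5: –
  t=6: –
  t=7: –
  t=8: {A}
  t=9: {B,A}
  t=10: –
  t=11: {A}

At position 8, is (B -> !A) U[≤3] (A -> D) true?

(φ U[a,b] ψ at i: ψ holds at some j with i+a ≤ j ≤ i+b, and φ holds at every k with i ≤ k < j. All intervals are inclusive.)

Does not hold

Need some j in [8,11] with (A -> D), and (B -> !A) at every k in [8,j-1].
  j=8: (A -> D) false.
  j=9: (A -> D) false.
  j=10: (A -> D) holds, but (B -> !A) fails at k=9 → not this j.
  j=11: (A -> D) false.
No j in the window works → until fails.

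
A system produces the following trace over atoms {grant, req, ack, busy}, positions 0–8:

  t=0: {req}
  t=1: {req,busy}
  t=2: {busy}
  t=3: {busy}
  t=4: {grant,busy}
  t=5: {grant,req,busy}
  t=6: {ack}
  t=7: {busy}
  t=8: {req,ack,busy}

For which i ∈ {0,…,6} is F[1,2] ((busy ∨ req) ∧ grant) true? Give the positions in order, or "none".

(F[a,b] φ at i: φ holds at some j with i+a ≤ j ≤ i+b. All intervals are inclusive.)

Evaluate at each i in [0,6]:
  i=0: ✗ (none in [1,2])
  i=1: ✗ (none in [2,3])
  i=2: ✓ (witness j=4)
  i=3: ✓ (witness j=4)
  i=4: ✓ (witness j=5)
  i=5: ✗ (none in [6,7])
  i=6: ✗ (none in [7,8])

2, 3, 4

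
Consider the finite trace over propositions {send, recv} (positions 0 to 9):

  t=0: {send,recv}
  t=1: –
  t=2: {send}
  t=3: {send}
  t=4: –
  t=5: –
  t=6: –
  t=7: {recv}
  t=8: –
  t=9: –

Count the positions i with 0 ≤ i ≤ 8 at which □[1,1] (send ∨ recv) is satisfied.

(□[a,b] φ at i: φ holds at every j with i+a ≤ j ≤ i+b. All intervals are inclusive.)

Evaluate at each i in [0,8]:
  i=0: ✗ (fails at j=1)
  i=1: ✓ (all of [2,2])
  i=2: ✓ (all of [3,3])
  i=3: ✗ (fails at j=4)
  i=4: ✗ (fails at j=5)
  i=5: ✗ (fails at j=6)
  i=6: ✓ (all of [7,7])
  i=7: ✗ (fails at j=8)
  i=8: ✗ (fails at j=9)
Positions where it holds: {1, 2, 6} → 3.

3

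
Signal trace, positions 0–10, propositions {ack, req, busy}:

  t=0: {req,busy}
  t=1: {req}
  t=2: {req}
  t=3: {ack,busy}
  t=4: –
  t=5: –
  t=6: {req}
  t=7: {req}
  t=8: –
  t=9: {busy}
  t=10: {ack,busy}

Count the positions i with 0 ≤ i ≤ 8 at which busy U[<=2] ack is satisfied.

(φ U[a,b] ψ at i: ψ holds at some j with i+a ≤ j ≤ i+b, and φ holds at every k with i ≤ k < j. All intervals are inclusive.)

Evaluate at each i in [0,8]:
  i=0: ✗ (no rhs in [0,2])
  i=1: ✗ (lhs fails at k=1 before rhs at j=3)
  i=2: ✗ (lhs fails at k=2 before rhs at j=3)
  i=3: ✓ (rhs at j=3)
  i=4: ✗ (no rhs in [4,6])
  i=5: ✗ (no rhs in [5,7])
  i=6: ✗ (no rhs in [6,8])
  i=7: ✗ (no rhs in [7,9])
  i=8: ✗ (lhs fails at k=8 before rhs at j=10)
Positions where it holds: {3} → 1.

1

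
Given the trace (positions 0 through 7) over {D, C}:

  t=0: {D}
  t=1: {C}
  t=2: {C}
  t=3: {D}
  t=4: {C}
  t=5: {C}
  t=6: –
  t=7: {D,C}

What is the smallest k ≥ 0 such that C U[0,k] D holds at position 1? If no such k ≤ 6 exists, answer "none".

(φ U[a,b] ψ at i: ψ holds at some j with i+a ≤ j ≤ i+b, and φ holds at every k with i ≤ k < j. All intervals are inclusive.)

2

Need earliest j ≥ 1 with D, and C at every k in [1,j-1].
  j=1: rhs fails.
  j=2: rhs fails.
  j=3: rhs holds; lhs holds on [1,2]. k = 2.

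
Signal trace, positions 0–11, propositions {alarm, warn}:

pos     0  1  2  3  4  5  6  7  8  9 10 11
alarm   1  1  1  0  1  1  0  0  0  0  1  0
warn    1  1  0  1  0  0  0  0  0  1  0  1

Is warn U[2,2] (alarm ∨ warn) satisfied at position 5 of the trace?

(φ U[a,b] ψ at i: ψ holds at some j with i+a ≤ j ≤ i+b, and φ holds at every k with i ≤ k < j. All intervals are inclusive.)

Does not hold

Need some j in [7,7] with (alarm ∨ warn), and warn at every k in [5,j-1].
  j=7: (alarm ∨ warn) false.
No j in the window works → until fails.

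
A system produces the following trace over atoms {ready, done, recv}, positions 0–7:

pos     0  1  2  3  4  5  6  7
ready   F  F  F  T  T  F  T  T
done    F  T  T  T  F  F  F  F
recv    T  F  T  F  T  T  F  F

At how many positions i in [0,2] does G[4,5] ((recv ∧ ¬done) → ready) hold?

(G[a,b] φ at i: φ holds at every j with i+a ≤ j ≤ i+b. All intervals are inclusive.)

1

Evaluate at each i in [0,2]:
  i=0: ✗ (fails at j=5)
  i=1: ✗ (fails at j=5)
  i=2: ✓ (all of [6,7])
Positions where it holds: {2} → 1.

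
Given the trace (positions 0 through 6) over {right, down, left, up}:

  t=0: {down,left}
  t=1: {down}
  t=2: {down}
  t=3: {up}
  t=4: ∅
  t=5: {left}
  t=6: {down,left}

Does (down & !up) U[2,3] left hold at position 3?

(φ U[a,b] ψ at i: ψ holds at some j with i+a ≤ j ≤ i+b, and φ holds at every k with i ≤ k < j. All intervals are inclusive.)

Does not hold

Need some j in [5,6] with left, and (down & !up) at every k in [3,j-1].
  j=5: left holds, but (down & !up) fails at k=3 → not this j.
  j=6: left holds, but (down & !up) fails at k=3 → not this j.
No j in the window works → until fails.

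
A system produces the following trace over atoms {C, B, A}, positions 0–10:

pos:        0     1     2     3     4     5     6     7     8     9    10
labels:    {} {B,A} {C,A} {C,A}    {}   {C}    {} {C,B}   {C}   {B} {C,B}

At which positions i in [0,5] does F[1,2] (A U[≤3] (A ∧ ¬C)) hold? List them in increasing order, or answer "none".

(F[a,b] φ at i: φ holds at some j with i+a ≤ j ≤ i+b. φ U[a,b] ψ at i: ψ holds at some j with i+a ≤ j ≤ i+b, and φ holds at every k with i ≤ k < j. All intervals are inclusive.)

0

Evaluate at each i in [0,5]:
  i=0: ✓ (witness j=1)
  i=1: ✗ (none in [2,3])
  i=2: ✗ (none in [3,4])
  i=3: ✗ (none in [4,5])
  i=4: ✗ (none in [5,6])
  i=5: ✗ (none in [6,7])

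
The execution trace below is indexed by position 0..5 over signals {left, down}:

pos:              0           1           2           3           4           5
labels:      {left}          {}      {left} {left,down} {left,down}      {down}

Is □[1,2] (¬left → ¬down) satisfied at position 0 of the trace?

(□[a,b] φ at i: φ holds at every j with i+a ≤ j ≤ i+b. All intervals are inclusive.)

Holds

Check (¬left → ¬down) at every j in [1,2]:
  j=1: antecedent true; consequent true → ✓
  j=2: antecedent false → ✓
All positions satisfy it → formula holds.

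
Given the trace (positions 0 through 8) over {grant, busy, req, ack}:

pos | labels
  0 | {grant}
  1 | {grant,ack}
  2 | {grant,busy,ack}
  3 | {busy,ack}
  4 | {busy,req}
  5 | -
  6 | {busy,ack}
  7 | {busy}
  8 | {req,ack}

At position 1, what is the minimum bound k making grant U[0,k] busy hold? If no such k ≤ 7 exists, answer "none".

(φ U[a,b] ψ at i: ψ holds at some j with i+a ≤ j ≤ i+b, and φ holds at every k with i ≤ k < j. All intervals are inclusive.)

1

Need earliest j ≥ 1 with busy, and grant at every k in [1,j-1].
  j=1: rhs fails.
  j=2: rhs holds; lhs holds on [1,1]. k = 1.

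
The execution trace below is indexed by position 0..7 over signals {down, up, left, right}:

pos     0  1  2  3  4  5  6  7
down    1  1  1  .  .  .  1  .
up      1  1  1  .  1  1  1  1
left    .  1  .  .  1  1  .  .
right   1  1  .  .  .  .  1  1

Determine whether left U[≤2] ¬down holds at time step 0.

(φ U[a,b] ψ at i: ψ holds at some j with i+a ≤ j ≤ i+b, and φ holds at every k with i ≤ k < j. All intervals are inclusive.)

Need some j in [0,2] with ¬down, and left at every k in [0,j-1].
  j=0: ¬down false.
  j=1: ¬down false.
  j=2: ¬down false.
No j in the window works → until fails.

False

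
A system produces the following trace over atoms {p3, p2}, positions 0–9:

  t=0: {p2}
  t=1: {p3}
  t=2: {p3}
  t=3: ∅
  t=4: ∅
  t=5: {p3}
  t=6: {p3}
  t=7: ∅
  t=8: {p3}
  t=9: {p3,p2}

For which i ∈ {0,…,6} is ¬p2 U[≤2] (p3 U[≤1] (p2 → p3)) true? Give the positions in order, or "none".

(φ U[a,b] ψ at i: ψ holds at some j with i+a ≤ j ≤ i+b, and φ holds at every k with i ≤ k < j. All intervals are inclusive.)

Evaluate at each i in [0,6]:
  i=0: ✗ (lhs fails at k=0 before rhs at j=1)
  i=1: ✓ (rhs at j=1)
  i=2: ✓ (rhs at j=2)
  i=3: ✓ (rhs at j=3)
  i=4: ✓ (rhs at j=4)
  i=5: ✓ (rhs at j=5)
  i=6: ✓ (rhs at j=6)

1, 2, 3, 4, 5, 6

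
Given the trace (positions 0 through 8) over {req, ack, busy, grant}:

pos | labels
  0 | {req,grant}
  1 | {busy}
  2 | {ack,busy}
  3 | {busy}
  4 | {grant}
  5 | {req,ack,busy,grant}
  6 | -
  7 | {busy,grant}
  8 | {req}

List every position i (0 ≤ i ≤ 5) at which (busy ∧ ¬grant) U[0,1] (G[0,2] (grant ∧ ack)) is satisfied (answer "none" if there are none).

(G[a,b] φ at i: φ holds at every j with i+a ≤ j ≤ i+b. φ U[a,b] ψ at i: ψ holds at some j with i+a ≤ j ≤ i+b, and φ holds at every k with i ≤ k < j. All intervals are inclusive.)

Evaluate at each i in [0,5]:
  i=0: ✗ (no rhs in [0,1])
  i=1: ✗ (no rhs in [1,2])
  i=2: ✗ (no rhs in [2,3])
  i=3: ✗ (no rhs in [3,4])
  i=4: ✗ (no rhs in [4,5])
  i=5: ✗ (no rhs in [5,6])

none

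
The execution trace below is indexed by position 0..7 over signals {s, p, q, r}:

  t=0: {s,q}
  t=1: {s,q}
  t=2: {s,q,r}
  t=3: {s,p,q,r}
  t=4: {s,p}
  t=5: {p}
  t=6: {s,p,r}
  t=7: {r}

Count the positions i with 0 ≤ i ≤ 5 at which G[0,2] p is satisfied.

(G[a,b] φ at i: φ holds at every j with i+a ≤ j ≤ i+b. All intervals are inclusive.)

2

Evaluate at each i in [0,5]:
  i=0: ✗ (fails at j=0)
  i=1: ✗ (fails at j=1)
  i=2: ✗ (fails at j=2)
  i=3: ✓ (all of [3,5])
  i=4: ✓ (all of [4,6])
  i=5: ✗ (fails at j=7)
Positions where it holds: {3, 4} → 2.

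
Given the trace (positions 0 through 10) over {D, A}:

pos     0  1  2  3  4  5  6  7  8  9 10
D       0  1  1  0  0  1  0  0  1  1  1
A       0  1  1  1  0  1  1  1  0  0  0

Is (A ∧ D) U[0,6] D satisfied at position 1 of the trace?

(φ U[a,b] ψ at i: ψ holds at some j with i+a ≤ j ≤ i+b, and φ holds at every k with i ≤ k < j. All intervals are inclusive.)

True

Need some j in [1,7] with D, and (A ∧ D) at every k in [1,j-1].
  j=1: D holds; no prefix to check → satisfied.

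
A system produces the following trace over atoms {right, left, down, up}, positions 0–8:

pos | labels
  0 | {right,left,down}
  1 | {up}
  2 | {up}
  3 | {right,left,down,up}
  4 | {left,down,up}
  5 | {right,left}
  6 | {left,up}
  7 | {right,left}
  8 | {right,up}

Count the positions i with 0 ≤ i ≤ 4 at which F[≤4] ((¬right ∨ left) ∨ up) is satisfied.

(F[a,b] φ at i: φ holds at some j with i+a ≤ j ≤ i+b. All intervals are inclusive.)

Evaluate at each i in [0,4]:
  i=0: ✓ (witness j=0)
  i=1: ✓ (witness j=1)
  i=2: ✓ (witness j=2)
  i=3: ✓ (witness j=3)
  i=4: ✓ (witness j=4)
Positions where it holds: {0, 1, 2, 3, 4} → 5.

5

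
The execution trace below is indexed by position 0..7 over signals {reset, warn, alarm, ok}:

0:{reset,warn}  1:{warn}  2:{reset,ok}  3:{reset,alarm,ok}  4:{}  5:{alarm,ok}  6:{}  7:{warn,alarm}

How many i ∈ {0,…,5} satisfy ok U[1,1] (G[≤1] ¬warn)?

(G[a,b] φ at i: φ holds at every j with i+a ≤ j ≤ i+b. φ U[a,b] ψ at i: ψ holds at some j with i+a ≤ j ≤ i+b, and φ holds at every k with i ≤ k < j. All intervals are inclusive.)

2

Evaluate at each i in [0,5]:
  i=0: ✗ (no rhs in [1,1])
  i=1: ✗ (lhs fails at k=1 before rhs at j=2)
  i=2: ✓ (rhs at j=3; lhs holds on [2,2])
  i=3: ✓ (rhs at j=4; lhs holds on [3,3])
  i=4: ✗ (lhs fails at k=4 before rhs at j=5)
  i=5: ✗ (no rhs in [6,6])
Positions where it holds: {2, 3} → 2.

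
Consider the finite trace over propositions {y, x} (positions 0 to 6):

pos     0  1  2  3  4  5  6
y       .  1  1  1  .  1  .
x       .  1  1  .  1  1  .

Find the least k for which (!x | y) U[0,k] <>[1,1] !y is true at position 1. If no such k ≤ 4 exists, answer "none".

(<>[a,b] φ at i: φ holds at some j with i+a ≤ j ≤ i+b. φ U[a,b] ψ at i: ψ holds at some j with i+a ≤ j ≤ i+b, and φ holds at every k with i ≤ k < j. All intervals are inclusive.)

Need earliest j ≥ 1 with <>[1,1] !y, and (!x | y) at every k in [1,j-1].
  j=1: rhs fails.
  j=2: rhs fails.
  j=3: rhs holds; lhs holds on [1,2]. k = 2.

2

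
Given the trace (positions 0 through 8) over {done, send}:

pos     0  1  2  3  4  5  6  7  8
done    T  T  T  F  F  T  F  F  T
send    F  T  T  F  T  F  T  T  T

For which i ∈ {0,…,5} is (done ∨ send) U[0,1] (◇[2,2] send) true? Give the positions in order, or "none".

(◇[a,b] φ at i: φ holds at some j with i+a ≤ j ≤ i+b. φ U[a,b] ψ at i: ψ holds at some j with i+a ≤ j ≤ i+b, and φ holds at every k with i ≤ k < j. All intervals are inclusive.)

0, 1, 2, 4, 5

Evaluate at each i in [0,5]:
  i=0: ✓ (rhs at j=0)
  i=1: ✓ (rhs at j=2; lhs holds on [1,1])
  i=2: ✓ (rhs at j=2)
  i=3: ✗ (lhs fails at k=3 before rhs at j=4)
  i=4: ✓ (rhs at j=4)
  i=5: ✓ (rhs at j=5)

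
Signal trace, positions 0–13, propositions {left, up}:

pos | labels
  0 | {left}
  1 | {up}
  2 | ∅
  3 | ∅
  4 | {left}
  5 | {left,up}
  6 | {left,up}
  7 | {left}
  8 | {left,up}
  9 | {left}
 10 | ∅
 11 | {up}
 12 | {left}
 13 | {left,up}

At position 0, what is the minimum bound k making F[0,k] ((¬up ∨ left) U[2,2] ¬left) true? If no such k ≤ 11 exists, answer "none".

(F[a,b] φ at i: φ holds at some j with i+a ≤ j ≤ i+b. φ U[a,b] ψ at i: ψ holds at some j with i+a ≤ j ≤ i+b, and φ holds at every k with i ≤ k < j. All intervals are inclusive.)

8

Scan j = 0,1,… for ((¬up ∨ left) U[2,2] ¬left):
  j=0: fails
  j=1: fails
  j=2: fails
  j=3: fails
  j=4: fails
  j=5: fails
  j=6: fails
  j=7: fails
  j=8: holds
First hit at j=8, so smallest k = 8-0 = 8.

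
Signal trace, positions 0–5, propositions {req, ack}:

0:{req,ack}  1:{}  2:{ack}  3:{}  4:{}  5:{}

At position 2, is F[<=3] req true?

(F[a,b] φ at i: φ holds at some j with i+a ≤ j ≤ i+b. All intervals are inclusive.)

Check req at each j in [2,5]:
  j=2: false
  j=3: false
  j=4: false
  j=5: false
No position in the window satisfies it → formula fails.

Does not hold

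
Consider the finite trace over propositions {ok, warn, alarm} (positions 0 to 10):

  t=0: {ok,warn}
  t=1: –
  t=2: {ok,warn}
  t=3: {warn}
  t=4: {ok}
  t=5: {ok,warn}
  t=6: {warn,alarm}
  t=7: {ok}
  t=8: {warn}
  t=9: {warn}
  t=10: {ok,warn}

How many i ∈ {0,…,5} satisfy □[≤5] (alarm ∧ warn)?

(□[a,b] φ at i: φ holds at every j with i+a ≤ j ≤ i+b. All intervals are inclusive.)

Evaluate at each i in [0,5]:
  i=0: ✗ (fails at j=0)
  i=1: ✗ (fails at j=1)
  i=2: ✗ (fails at j=2)
  i=3: ✗ (fails at j=3)
  i=4: ✗ (fails at j=4)
  i=5: ✗ (fails at j=5)
Positions where it holds: {} → 0.

0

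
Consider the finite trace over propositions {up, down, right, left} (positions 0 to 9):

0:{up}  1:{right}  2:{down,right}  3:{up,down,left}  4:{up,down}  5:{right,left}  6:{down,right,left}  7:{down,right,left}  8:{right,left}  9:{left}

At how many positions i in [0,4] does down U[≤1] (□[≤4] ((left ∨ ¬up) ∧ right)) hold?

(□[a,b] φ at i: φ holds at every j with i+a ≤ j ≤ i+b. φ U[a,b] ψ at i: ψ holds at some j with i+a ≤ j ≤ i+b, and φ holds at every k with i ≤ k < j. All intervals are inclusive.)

Evaluate at each i in [0,4]:
  i=0: ✗ (no rhs in [0,1])
  i=1: ✗ (no rhs in [1,2])
  i=2: ✗ (no rhs in [2,3])
  i=3: ✗ (no rhs in [3,4])
  i=4: ✗ (no rhs in [4,5])
Positions where it holds: {} → 0.

0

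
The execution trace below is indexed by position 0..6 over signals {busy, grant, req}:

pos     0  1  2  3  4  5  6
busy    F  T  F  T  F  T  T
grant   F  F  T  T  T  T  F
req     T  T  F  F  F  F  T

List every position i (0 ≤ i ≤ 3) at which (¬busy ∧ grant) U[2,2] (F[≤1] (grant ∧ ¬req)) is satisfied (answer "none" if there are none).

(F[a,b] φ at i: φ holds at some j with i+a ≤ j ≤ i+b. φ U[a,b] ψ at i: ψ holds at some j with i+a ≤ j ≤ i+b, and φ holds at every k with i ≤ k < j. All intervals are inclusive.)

Evaluate at each i in [0,3]:
  i=0: ✗ (lhs fails at k=0 before rhs at j=2)
  i=1: ✗ (lhs fails at k=1 before rhs at j=3)
  i=2: ✗ (lhs fails at k=3 before rhs at j=4)
  i=3: ✗ (lhs fails at k=3 before rhs at j=5)

none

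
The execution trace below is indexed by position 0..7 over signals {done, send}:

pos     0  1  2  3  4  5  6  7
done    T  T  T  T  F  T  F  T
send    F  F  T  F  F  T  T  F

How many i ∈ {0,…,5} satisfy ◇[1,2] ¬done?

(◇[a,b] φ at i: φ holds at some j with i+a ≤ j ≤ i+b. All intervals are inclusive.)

Evaluate at each i in [0,5]:
  i=0: ✗ (none in [1,2])
  i=1: ✗ (none in [2,3])
  i=2: ✓ (witness j=4)
  i=3: ✓ (witness j=4)
  i=4: ✓ (witness j=6)
  i=5: ✓ (witness j=6)
Positions where it holds: {2, 3, 4, 5} → 4.

4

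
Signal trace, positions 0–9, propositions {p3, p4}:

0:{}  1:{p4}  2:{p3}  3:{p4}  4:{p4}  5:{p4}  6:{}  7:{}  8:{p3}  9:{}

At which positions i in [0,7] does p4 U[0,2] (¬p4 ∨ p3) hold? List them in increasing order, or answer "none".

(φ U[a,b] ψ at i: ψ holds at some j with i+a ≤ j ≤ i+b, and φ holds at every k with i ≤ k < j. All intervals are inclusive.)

0, 1, 2, 4, 5, 6, 7

Evaluate at each i in [0,7]:
  i=0: ✓ (rhs at j=0)
  i=1: ✓ (rhs at j=2; lhs holds on [1,1])
  i=2: ✓ (rhs at j=2)
  i=3: ✗ (no rhs in [3,5])
  i=4: ✓ (rhs at j=6; lhs holds on [4,5])
  i=5: ✓ (rhs at j=6; lhs holds on [5,5])
  i=6: ✓ (rhs at j=6)
  i=7: ✓ (rhs at j=7)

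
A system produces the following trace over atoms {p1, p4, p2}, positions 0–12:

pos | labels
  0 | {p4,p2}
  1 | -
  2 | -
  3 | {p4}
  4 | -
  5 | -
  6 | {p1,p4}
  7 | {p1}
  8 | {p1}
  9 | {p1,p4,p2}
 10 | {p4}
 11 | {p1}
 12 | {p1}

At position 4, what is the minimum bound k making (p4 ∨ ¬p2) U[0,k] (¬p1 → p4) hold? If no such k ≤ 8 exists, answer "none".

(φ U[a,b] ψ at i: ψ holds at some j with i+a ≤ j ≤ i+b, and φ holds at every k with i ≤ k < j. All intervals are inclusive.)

Need earliest j ≥ 4 with (¬p1 → p4), and (p4 ∨ ¬p2) at every k in [4,j-1].
  j=4: rhs fails.
  j=5: rhs fails.
  j=6: rhs holds; lhs holds on [4,5]. k = 2.

2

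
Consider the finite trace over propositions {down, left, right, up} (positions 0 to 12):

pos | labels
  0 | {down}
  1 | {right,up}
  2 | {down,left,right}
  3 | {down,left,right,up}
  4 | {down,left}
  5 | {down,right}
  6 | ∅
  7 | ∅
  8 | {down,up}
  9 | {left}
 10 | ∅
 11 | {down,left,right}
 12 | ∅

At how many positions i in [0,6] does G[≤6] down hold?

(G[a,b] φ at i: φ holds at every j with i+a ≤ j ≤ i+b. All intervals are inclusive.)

Evaluate at each i in [0,6]:
  i=0: ✗ (fails at j=1)
  i=1: ✗ (fails at j=1)
  i=2: ✗ (fails at j=6)
  i=3: ✗ (fails at j=6)
  i=4: ✗ (fails at j=6)
  i=5: ✗ (fails at j=6)
  i=6: ✗ (fails at j=6)
Positions where it holds: {} → 0.

0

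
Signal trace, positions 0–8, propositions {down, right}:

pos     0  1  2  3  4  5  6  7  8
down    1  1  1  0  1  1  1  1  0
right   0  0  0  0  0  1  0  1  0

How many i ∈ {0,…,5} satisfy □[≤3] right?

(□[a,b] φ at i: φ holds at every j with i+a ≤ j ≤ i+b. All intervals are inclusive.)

0

Evaluate at each i in [0,5]:
  i=0: ✗ (fails at j=0)
  i=1: ✗ (fails at j=1)
  i=2: ✗ (fails at j=2)
  i=3: ✗ (fails at j=3)
  i=4: ✗ (fails at j=4)
  i=5: ✗ (fails at j=6)
Positions where it holds: {} → 0.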